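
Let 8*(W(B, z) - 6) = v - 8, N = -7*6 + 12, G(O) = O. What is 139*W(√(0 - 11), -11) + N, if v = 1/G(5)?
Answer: 26739/40 ≈ 668.47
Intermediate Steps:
N = -30 (N = -42 + 12 = -30)
v = ⅕ (v = 1/5 = ⅕ ≈ 0.20000)
W(B, z) = 201/40 (W(B, z) = 6 + (⅕ - 8)/8 = 6 + (⅛)*(-39/5) = 6 - 39/40 = 201/40)
139*W(√(0 - 11), -11) + N = 139*(201/40) - 30 = 27939/40 - 30 = 26739/40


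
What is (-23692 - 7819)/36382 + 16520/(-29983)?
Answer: -1545824953/1090841506 ≈ -1.4171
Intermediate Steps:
(-23692 - 7819)/36382 + 16520/(-29983) = -31511*1/36382 + 16520*(-1/29983) = -31511/36382 - 16520/29983 = -1545824953/1090841506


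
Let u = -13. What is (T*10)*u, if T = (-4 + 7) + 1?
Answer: -520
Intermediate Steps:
T = 4 (T = 3 + 1 = 4)
(T*10)*u = (4*10)*(-13) = 40*(-13) = -520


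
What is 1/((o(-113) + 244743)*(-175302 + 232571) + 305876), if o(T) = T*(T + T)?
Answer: 1/15479028465 ≈ 6.4604e-11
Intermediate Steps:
o(T) = 2*T**2 (o(T) = T*(2*T) = 2*T**2)
1/((o(-113) + 244743)*(-175302 + 232571) + 305876) = 1/((2*(-113)**2 + 244743)*(-175302 + 232571) + 305876) = 1/((2*12769 + 244743)*57269 + 305876) = 1/((25538 + 244743)*57269 + 305876) = 1/(270281*57269 + 305876) = 1/(15478722589 + 305876) = 1/15479028465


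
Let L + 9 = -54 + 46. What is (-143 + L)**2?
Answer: 25600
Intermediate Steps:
L = -17 (L = -9 + (-54 + 46) = -9 - 8 = -17)
(-143 + L)**2 = (-143 - 17)**2 = (-160)**2 = 25600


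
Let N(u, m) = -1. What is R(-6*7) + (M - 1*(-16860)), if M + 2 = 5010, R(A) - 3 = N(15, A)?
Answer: 21870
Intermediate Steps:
R(A) = 2 (R(A) = 3 - 1 = 2)
M = 5008 (M = -2 + 5010 = 5008)
R(-6*7) + (M - 1*(-16860)) = 2 + (5008 - 1*(-16860)) = 2 + (5008 + 16860) = 2 + 21868 = 21870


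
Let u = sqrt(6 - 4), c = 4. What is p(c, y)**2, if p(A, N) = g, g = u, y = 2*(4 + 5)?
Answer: 2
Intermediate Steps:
y = 18 (y = 2*9 = 18)
u = sqrt(2) ≈ 1.4142
g = sqrt(2) ≈ 1.4142
p(A, N) = sqrt(2)
p(c, y)**2 = (sqrt(2))**2 = 2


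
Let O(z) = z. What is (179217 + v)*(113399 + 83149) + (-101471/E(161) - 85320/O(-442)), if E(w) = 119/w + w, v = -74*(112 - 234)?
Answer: 30417764074029307/822120 ≈ 3.6999e+10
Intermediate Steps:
v = 9028 (v = -74*(-122) = 9028)
E(w) = w + 119/w
(179217 + v)*(113399 + 83149) + (-101471/E(161) - 85320/O(-442)) = (179217 + 9028)*(113399 + 83149) + (-101471/(161 + 119/161) - 85320/(-442)) = 188245*196548 + (-101471/(161 + 119*(1/161)) - 85320*(-1/442)) = 36999178260 + (-101471/(161 + 17/23) + 42660/221) = 36999178260 + (-101471/3720/23 + 42660/221) = 36999178260 + (-101471*23/3720 + 42660/221) = 36999178260 + (-2333833/3720 + 42660/221) = 36999178260 - 357081893/822120 = 30417764074029307/822120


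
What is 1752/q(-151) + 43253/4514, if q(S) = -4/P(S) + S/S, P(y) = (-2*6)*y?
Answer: 24338605/13786 ≈ 1765.5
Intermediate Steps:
P(y) = -12*y
q(S) = 1 + 1/(3*S) (q(S) = -4*(-1/(12*S)) + S/S = -(-1)/(3*S) + 1 = 1/(3*S) + 1 = 1 + 1/(3*S))
1752/q(-151) + 43253/4514 = 1752/(((1/3 - 151)/(-151))) + 43253/4514 = 1752/((-1/151*(-452/3))) + 43253*(1/4514) = 1752/(452/453) + 1169/122 = 1752*(453/452) + 1169/122 = 198414/113 + 1169/122 = 24338605/13786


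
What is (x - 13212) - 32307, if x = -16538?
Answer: -62057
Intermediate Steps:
(x - 13212) - 32307 = (-16538 - 13212) - 32307 = -29750 - 32307 = -62057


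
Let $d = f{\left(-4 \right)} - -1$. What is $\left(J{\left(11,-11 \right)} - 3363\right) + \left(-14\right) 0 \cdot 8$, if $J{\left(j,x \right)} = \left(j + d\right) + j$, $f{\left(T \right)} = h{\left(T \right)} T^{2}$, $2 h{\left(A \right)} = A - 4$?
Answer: $-3404$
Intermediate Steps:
$h{\left(A \right)} = -2 + \frac{A}{2}$ ($h{\left(A \right)} = \frac{A - 4}{2} = \frac{-4 + A}{2} = -2 + \frac{A}{2}$)
$f{\left(T \right)} = T^{2} \left(-2 + \frac{T}{2}\right)$ ($f{\left(T \right)} = \left(-2 + \frac{T}{2}\right) T^{2} = T^{2} \left(-2 + \frac{T}{2}\right)$)
$d = -63$ ($d = \frac{\left(-4\right)^{2} \left(-4 - 4\right)}{2} - -1 = \frac{1}{2} \cdot 16 \left(-8\right) + 1 = -64 + 1 = -63$)
$J{\left(j,x \right)} = -63 + 2 j$ ($J{\left(j,x \right)} = \left(j - 63\right) + j = \left(-63 + j\right) + j = -63 + 2 j$)
$\left(J{\left(11,-11 \right)} - 3363\right) + \left(-14\right) 0 \cdot 8 = \left(\left(-63 + 2 \cdot 11\right) - 3363\right) + \left(-14\right) 0 \cdot 8 = \left(\left(-63 + 22\right) - 3363\right) + 0 \cdot 8 = \left(-41 - 3363\right) + 0 = -3404 + 0 = -3404$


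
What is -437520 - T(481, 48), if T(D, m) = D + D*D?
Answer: -669362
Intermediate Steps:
T(D, m) = D + D**2
-437520 - T(481, 48) = -437520 - 481*(1 + 481) = -437520 - 481*482 = -437520 - 1*231842 = -437520 - 231842 = -669362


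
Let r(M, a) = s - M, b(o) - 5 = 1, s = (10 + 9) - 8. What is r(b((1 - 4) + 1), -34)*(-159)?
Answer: -795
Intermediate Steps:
s = 11 (s = 19 - 8 = 11)
b(o) = 6 (b(o) = 5 + 1 = 6)
r(M, a) = 11 - M
r(b((1 - 4) + 1), -34)*(-159) = (11 - 1*6)*(-159) = (11 - 6)*(-159) = 5*(-159) = -795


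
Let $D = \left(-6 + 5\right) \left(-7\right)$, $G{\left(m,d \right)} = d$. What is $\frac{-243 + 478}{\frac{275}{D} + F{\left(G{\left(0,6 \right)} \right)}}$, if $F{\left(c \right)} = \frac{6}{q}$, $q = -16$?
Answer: $\frac{13160}{2179} \approx 6.0395$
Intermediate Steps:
$D = 7$ ($D = \left(-1\right) \left(-7\right) = 7$)
$F{\left(c \right)} = - \frac{3}{8}$ ($F{\left(c \right)} = \frac{6}{-16} = 6 \left(- \frac{1}{16}\right) = - \frac{3}{8}$)
$\frac{-243 + 478}{\frac{275}{D} + F{\left(G{\left(0,6 \right)} \right)}} = \frac{-243 + 478}{\frac{275}{7} - \frac{3}{8}} = \frac{235}{275 \cdot \frac{1}{7} - \frac{3}{8}} = \frac{235}{\frac{275}{7} - \frac{3}{8}} = \frac{235}{\frac{2179}{56}} = 235 \cdot \frac{56}{2179} = \frac{13160}{2179}$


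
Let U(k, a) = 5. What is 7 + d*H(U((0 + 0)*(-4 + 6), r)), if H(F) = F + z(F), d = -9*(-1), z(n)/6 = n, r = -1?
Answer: 322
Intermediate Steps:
z(n) = 6*n
d = 9
H(F) = 7*F (H(F) = F + 6*F = 7*F)
7 + d*H(U((0 + 0)*(-4 + 6), r)) = 7 + 9*(7*5) = 7 + 9*35 = 7 + 315 = 322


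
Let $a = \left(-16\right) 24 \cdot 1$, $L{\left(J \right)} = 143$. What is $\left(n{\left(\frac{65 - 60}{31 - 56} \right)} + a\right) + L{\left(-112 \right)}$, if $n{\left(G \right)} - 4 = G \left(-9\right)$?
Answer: $- \frac{1176}{5} \approx -235.2$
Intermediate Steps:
$a = -384$ ($a = \left(-384\right) 1 = -384$)
$n{\left(G \right)} = 4 - 9 G$ ($n{\left(G \right)} = 4 + G \left(-9\right) = 4 - 9 G$)
$\left(n{\left(\frac{65 - 60}{31 - 56} \right)} + a\right) + L{\left(-112 \right)} = \left(\left(4 - 9 \frac{65 - 60}{31 - 56}\right) - 384\right) + 143 = \left(\left(4 - 9 \frac{5}{-25}\right) - 384\right) + 143 = \left(\left(4 - 9 \cdot 5 \left(- \frac{1}{25}\right)\right) - 384\right) + 143 = \left(\left(4 - - \frac{9}{5}\right) - 384\right) + 143 = \left(\left(4 + \frac{9}{5}\right) - 384\right) + 143 = \left(\frac{29}{5} - 384\right) + 143 = - \frac{1891}{5} + 143 = - \frac{1176}{5}$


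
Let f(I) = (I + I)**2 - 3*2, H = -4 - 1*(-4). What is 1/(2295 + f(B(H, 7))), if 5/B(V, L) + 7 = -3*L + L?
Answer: 441/1009549 ≈ 0.00043683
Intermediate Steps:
H = 0 (H = -4 + 4 = 0)
B(V, L) = 5/(-7 - 2*L) (B(V, L) = 5/(-7 + (-3*L + L)) = 5/(-7 - 2*L))
f(I) = -6 + 4*I**2 (f(I) = (2*I)**2 - 6 = 4*I**2 - 6 = -6 + 4*I**2)
1/(2295 + f(B(H, 7))) = 1/(2295 + (-6 + 4*(-5/(7 + 2*7))**2)) = 1/(2295 + (-6 + 4*(-5/(7 + 14))**2)) = 1/(2295 + (-6 + 4*(-5/21)**2)) = 1/(2295 + (-6 + 4*(25/441))) = 1/(2295 + (-6 + 100/441)) = 1/(2295 - 2546/441) = 1/(1009549/441) = 441/1009549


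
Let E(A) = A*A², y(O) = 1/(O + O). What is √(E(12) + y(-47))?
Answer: √15268514/94 ≈ 41.569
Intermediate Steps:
y(O) = 1/(2*O)
E(A) = A³
√(E(12) + y(-47)) = √(12³ + (½)/(-47)) = √(1728 + (½)*(-1/47)) = √(1728 - 1/94) = √(162431/94) = √15268514/94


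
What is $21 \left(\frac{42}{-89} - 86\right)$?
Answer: $- \frac{161616}{89} \approx -1815.9$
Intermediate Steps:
$21 \left(\frac{42}{-89} - 86\right) = 21 \left(42 \left(- \frac{1}{89}\right) - 86\right) = 21 \left(- \frac{42}{89} - 86\right) = 21 \left(- \frac{7696}{89}\right) = - \frac{161616}{89}$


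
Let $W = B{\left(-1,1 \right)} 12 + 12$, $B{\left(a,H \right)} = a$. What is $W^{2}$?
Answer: $0$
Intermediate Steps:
$W = 0$ ($W = \left(-1\right) 12 + 12 = -12 + 12 = 0$)
$W^{2} = 0^{2} = 0$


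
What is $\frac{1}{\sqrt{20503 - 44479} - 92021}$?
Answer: $- \frac{92021}{8467888417} - \frac{18 i \sqrt{74}}{8467888417} \approx -1.0867 \cdot 10^{-5} - 1.8286 \cdot 10^{-8} i$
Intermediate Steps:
$\frac{1}{\sqrt{20503 - 44479} - 92021} = \frac{1}{\sqrt{-23976} - 92021} = \frac{1}{18 i \sqrt{74} - 92021} = \frac{1}{-92021 + 18 i \sqrt{74}}$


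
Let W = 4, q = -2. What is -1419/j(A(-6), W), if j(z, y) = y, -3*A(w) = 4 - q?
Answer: -1419/4 ≈ -354.75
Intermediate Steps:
A(w) = -2 (A(w) = -(4 - 1*(-2))/3 = -(4 + 2)/3 = -1/3*6 = -2)
-1419/j(A(-6), W) = -1419/4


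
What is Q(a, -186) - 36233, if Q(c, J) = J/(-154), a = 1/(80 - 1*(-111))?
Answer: -2789848/77 ≈ -36232.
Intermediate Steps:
a = 1/191 (a = 1/(80 + 111) = 1/191 ≈ 0.0052356)
Q(c, J) = -J/154 (Q(c, J) = J*(-1/154) = -J/154)
Q(a, -186) - 36233 = -1/154*(-186) - 36233 = 93/77 - 36233 = -2789848/77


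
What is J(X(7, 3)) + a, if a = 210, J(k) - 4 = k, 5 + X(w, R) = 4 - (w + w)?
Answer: 199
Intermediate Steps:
X(w, R) = -1 - 2*w (X(w, R) = -5 + (4 - (w + w)) = -5 + (4 - 2*w) = -1 - 2*w)
J(k) = 4 + k
J(X(7, 3)) + a = (4 + (-1 - 2*7)) + 210 = (4 + (-1 - 14)) + 210 = (4 - 15) + 210 = -11 + 210 = 199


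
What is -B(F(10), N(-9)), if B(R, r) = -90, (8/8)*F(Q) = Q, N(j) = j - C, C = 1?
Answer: 90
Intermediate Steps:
N(j) = -1 + j (N(j) = j - 1*1 = j - 1 = -1 + j)
F(Q) = Q
-B(F(10), N(-9)) = -1*(-90) = 90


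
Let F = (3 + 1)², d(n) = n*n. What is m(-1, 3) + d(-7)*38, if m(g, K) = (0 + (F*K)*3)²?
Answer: 22598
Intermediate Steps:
d(n) = n²
F = 16 (F = 4² = 16)
m(g, K) = 2304*K² (m(g, K) = (0 + (16*K)*3)² = (0 + 48*K)² = (48*K)² = 2304*K²)
m(-1, 3) + d(-7)*38 = 2304*3² + (-7)²*38 = 2304*9 + 49*38 = 20736 + 1862 = 22598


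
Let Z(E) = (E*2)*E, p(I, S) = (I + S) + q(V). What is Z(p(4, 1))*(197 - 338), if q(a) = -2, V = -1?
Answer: -2538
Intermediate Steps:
p(I, S) = -2 + I + S (p(I, S) = (I + S) - 2 = -2 + I + S)
Z(E) = 2*E² (Z(E) = (2*E)*E = 2*E²)
Z(p(4, 1))*(197 - 338) = (2*(-2 + 4 + 1)²)*(197 - 338) = (2*3²)*(-141) = (2*9)*(-141) = 18*(-141) = -2538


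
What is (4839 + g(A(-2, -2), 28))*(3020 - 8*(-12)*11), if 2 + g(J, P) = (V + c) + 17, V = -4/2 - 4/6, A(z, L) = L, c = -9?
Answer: 59212052/3 ≈ 1.9737e+7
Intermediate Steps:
V = -8/3 (V = -4*½ - 4*⅙ = -2 - ⅔ = -8/3 ≈ -2.6667)
g(J, P) = 10/3 (g(J, P) = -2 + ((-8/3 - 9) + 17) = -2 + (-35/3 + 17) = -2 + 16/3 = 10/3)
(4839 + g(A(-2, -2), 28))*(3020 - 8*(-12)*11) = (4839 + 10/3)*(3020 - 8*(-12)*11) = 14527*(3020 + 96*11)/3 = 14527*(3020 + 1056)/3 = (14527/3)*4076 = 59212052/3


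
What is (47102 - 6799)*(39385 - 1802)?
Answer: 1514707649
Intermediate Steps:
(47102 - 6799)*(39385 - 1802) = 40303*37583 = 1514707649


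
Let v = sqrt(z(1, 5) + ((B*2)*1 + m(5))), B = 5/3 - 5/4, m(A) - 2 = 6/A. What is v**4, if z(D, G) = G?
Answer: 73441/900 ≈ 81.601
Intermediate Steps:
m(A) = 2 + 6/A
B = 5/12 (B = 5*(1/3) - 5*1/4 = 5/3 - 5/4 = 5/12 ≈ 0.41667)
v = sqrt(8130)/30 (v = sqrt(5 + (((5/12)*2)*1 + (2 + 6/5))) = sqrt(5 + ((5/6)*1 + (2 + 6*(1/5)))) = sqrt(5 + (5/6 + (2 + 6/5))) = sqrt(5 + (5/6 + 16/5)) = sqrt(5 + 121/30) = sqrt(271/30) = sqrt(8130)/30 ≈ 3.0056)
v**4 = (sqrt(8130)/30)**4 = 73441/900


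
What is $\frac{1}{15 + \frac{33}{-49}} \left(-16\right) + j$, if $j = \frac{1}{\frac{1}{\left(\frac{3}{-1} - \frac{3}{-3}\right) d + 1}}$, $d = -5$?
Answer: $\frac{3469}{351} \approx 9.8832$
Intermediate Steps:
$j = 11$ ($j = \frac{1}{\frac{1}{\left(\frac{3}{-1} - \frac{3}{-3}\right) \left(-5\right) + 1}} = \frac{1}{\frac{1}{\left(3 \left(-1\right) - -1\right) \left(-5\right) + 1}} = \frac{1}{\frac{1}{\left(-3 + 1\right) \left(-5\right) + 1}} = \frac{1}{\frac{1}{\left(-2\right) \left(-5\right) + 1}} = \frac{1}{\frac{1}{10 + 1}} = \frac{1}{\frac{1}{11}} = 11$)
$\frac{1}{15 + \frac{33}{-49}} \left(-16\right) + j = \frac{1}{15 + \frac{33}{-49}} \left(-16\right) + 11 = \frac{1}{15 + 33 \left(- \frac{1}{49}\right)} \left(-16\right) + 11 = \frac{1}{15 - \frac{33}{49}} \left(-16\right) + 11 = \frac{1}{\frac{702}{49}} \left(-16\right) + 11 = \frac{49}{702} \left(-16\right) + 11 = - \frac{392}{351} + 11 = \frac{3469}{351}$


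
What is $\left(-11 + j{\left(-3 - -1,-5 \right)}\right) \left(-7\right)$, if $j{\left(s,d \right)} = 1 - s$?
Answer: $56$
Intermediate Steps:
$\left(-11 + j{\left(-3 - -1,-5 \right)}\right) \left(-7\right) = \left(-11 + \left(1 - \left(-3 - -1\right)\right)\right) \left(-7\right) = \left(-11 + \left(1 - \left(-3 + 1\right)\right)\right) \left(-7\right) = \left(-11 + \left(1 - -2\right)\right) \left(-7\right) = \left(-11 + \left(1 + 2\right)\right) \left(-7\right) = \left(-11 + 3\right) \left(-7\right) = \left(-8\right) \left(-7\right) = 56$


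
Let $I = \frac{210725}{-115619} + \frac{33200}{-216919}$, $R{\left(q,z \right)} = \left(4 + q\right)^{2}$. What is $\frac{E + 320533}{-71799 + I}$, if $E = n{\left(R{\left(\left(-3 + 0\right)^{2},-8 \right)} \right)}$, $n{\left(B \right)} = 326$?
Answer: $- \frac{2682376733107533}{600255147756338} \approx -4.4687$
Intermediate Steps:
$I = - \frac{49548807075}{25079957861}$ ($I = 210725 \left(- \frac{1}{115619}\right) + 33200 \left(- \frac{1}{216919}\right) = - \frac{210725}{115619} - \frac{33200}{216919} = - \frac{49548807075}{25079957861} \approx -1.9756$)
$E = 326$
$\frac{E + 320533}{-71799 + I} = \frac{326 + 320533}{-71799 - \frac{49548807075}{25079957861}} = \frac{320859}{- \frac{1800765443269014}{25079957861}} = 320859 \left(- \frac{25079957861}{1800765443269014}\right) = - \frac{2682376733107533}{600255147756338}$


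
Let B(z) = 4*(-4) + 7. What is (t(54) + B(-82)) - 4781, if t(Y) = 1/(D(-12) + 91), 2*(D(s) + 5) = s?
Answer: -383199/80 ≈ -4790.0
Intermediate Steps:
D(s) = -5 + s/2
B(z) = -9 (B(z) = -16 + 7 = -9)
t(Y) = 1/80 (t(Y) = 1/((-5 + (1/2)*(-12)) + 91) = 1/((-5 - 6) + 91) = 1/(-11 + 91) = 1/80)
(t(54) + B(-82)) - 4781 = (1/80 - 9) - 4781 = -719/80 - 4781 = -383199/80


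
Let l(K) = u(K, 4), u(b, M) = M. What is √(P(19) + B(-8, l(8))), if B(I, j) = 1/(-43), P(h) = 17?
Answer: √31390/43 ≈ 4.1203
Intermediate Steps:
l(K) = 4
B(I, j) = -1/43
√(P(19) + B(-8, l(8))) = √(17 - 1/43) = √(730/43) = √31390/43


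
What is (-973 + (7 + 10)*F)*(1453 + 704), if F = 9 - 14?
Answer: -2282106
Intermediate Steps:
F = -5
(-973 + (7 + 10)*F)*(1453 + 704) = (-973 + (7 + 10)*(-5))*(1453 + 704) = (-973 + 17*(-5))*2157 = (-973 - 85)*2157 = -1058*2157 = -2282106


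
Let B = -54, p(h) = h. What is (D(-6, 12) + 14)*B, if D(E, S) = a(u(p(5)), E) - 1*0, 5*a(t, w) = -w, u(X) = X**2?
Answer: -4104/5 ≈ -820.80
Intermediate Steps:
a(t, w) = -w/5 (a(t, w) = (-w)/5 = -w/5)
D(E, S) = -E/5 (D(E, S) = -E/5 - 1*0 = -E/5 + 0 = -E/5)
(D(-6, 12) + 14)*B = (-1/5*(-6) + 14)*(-54) = (6/5 + 14)*(-54) = (76/5)*(-54) = -4104/5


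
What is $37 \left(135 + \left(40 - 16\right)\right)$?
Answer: $5883$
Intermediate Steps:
$37 \left(135 + \left(40 - 16\right)\right) = 37 \left(135 + 24\right) = 37 \cdot 159 = 5883$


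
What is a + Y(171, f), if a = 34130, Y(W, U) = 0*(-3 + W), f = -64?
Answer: 34130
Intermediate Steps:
Y(W, U) = 0
a + Y(171, f) = 34130 + 0 = 34130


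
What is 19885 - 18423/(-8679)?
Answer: 57533446/2893 ≈ 19887.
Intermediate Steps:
19885 - 18423/(-8679) = 19885 - 18423*(-1/8679) = 19885 + 6141/2893 = 57533446/2893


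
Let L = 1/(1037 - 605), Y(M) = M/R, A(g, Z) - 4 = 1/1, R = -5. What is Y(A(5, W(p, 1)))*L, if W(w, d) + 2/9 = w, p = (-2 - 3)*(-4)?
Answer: -1/432 ≈ -0.0023148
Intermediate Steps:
p = 20 (p = -5*(-4) = 20)
W(w, d) = -2/9 + w
A(g, Z) = 5 (A(g, Z) = 4 + 1/1 = 4 + 1 = 5)
Y(M) = -M/5 (Y(M) = M/(-5) = M*(-1/5) = -M/5)
L = 1/432 ≈ 0.0023148
Y(A(5, W(p, 1)))*L = -1/5*5*(1/432) = -1*1/432 = -1/432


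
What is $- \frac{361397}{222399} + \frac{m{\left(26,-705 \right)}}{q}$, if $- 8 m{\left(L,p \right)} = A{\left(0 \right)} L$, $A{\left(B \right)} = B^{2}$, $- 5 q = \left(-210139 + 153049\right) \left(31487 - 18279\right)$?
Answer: $- \frac{361397}{222399} \approx -1.625$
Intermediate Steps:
$q = 150808944$ ($q = - \frac{\left(-210139 + 153049\right) \left(31487 - 18279\right)}{5} = - \frac{\left(-57090\right) 13208}{5} = \left(- \frac{1}{5}\right) \left(-754044720\right) = 150808944$)
$m{\left(L,p \right)} = 0$ ($m{\left(L,p \right)} = - \frac{0^{2} L}{8} = - \frac{0 L}{8} = \left(- \frac{1}{8}\right) 0 = 0$)
$- \frac{361397}{222399} + \frac{m{\left(26,-705 \right)}}{q} = - \frac{361397}{222399} + \frac{0}{150808944} = \left(-361397\right) \frac{1}{222399} + 0 \cdot \frac{1}{150808944} = - \frac{361397}{222399} + 0 = - \frac{361397}{222399}$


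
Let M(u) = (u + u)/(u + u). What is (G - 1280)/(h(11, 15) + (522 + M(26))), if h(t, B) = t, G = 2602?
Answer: 661/267 ≈ 2.4757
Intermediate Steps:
M(u) = 1 (M(u) = (2*u)/((2*u)) = (2*u)*(1/(2*u)) = 1)
(G - 1280)/(h(11, 15) + (522 + M(26))) = (2602 - 1280)/(11 + (522 + 1)) = 1322/(11 + 523) = 1322/534 = 1322*(1/534) = 661/267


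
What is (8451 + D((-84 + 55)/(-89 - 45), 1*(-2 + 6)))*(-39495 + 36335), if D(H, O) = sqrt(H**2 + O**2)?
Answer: -26705160 - 1580*sqrt(288137)/67 ≈ -2.6718e+7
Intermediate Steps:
(8451 + D((-84 + 55)/(-89 - 45), 1*(-2 + 6)))*(-39495 + 36335) = (8451 + sqrt(((-84 + 55)/(-89 - 45))**2 + (1*(-2 + 6))**2))*(-39495 + 36335) = (8451 + sqrt((-29/(-134))**2 + (1*4)**2))*(-3160) = (8451 + sqrt((-29*(-1/134))**2 + 4**2))*(-3160) = (8451 + sqrt((29/134)**2 + 16))*(-3160) = (8451 + sqrt(841/17956 + 16))*(-3160) = (8451 + sqrt(288137/17956))*(-3160) = (8451 + sqrt(288137)/134)*(-3160) = -26705160 - 1580*sqrt(288137)/67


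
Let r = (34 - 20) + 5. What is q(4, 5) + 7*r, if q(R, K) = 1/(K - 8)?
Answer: 398/3 ≈ 132.67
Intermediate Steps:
q(R, K) = 1/(-8 + K)
r = 19 (r = 14 + 5 = 19)
q(4, 5) + 7*r = 1/(-8 + 5) + 7*19 = 1/(-3) + 133 = -⅓ + 133 = 398/3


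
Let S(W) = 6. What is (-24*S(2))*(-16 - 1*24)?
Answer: 5760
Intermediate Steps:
(-24*S(2))*(-16 - 1*24) = (-24*6)*(-16 - 1*24) = -144*(-16 - 24) = -144*(-40) = 5760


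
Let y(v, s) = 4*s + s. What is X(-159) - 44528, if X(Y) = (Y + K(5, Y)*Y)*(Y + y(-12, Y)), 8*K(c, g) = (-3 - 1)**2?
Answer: 410530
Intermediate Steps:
y(v, s) = 5*s
K(c, g) = 2 (K(c, g) = (-3 - 1)**2/8 = (1/8)*(-4)**2 = (1/8)*16 = 2)
X(Y) = 18*Y**2 (X(Y) = (Y + 2*Y)*(Y + 5*Y) = (3*Y)*(6*Y) = 18*Y**2)
X(-159) - 44528 = 18*(-159)**2 - 44528 = 18*25281 - 44528 = 455058 - 44528 = 410530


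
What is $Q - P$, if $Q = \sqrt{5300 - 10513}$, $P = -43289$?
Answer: $43289 + i \sqrt{5213} \approx 43289.0 + 72.201 i$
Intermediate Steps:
$Q = i \sqrt{5213}$ ($Q = \sqrt{-5213} = i \sqrt{5213} \approx 72.201 i$)
$Q - P = i \sqrt{5213} - -43289 = i \sqrt{5213} + 43289 = 43289 + i \sqrt{5213}$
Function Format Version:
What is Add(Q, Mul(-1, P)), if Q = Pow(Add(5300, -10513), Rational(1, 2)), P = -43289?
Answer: Add(43289, Mul(I, Pow(5213, Rational(1, 2)))) ≈ Add(43289., Mul(72.201, I))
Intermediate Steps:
Q = Mul(I, Pow(5213, Rational(1, 2))) (Q = Pow(-5213, Rational(1, 2)) = Mul(I, Pow(5213, Rational(1, 2))) ≈ Mul(72.201, I))
Add(Q, Mul(-1, P)) = Add(Mul(I, Pow(5213, Rational(1, 2))), Mul(-1, -43289)) = Add(Mul(I, Pow(5213, Rational(1, 2))), 43289) = Add(43289, Mul(I, Pow(5213, Rational(1, 2))))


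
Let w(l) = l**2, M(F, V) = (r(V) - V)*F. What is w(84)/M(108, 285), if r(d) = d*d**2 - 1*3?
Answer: 196/69446511 ≈ 2.8223e-6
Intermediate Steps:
r(d) = -3 + d**3 (r(d) = d**3 - 3 = -3 + d**3)
M(F, V) = F*(-3 + V**3 - V) (M(F, V) = ((-3 + V**3) - V)*F = (-3 + V**3 - V)*F = F*(-3 + V**3 - V))
w(84)/M(108, 285) = 84**2/((108*(-3 + 285**3 - 1*285))) = 7056/((108*(-3 + 23149125 - 285))) = 7056/((108*23148837)) = 7056/2500074396 = 7056*(1/2500074396) = 196/69446511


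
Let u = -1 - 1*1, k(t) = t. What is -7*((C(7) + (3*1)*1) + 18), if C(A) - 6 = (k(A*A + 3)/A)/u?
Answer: -163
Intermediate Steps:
u = -2 (u = -1 - 1 = -2)
C(A) = 6 - (3 + A²)/(2*A) (C(A) = 6 + ((A*A + 3)/A)/(-2) = 6 + ((A² + 3)/A)*(-½) = 6 + ((3 + A²)/A)*(-½) = 6 - (3 + A²)/(2*A))
-7*((C(7) + (3*1)*1) + 18) = -7*(((6 - 3/2/7 - ½*7) + (3*1)*1) + 18) = -7*(((6 - 3/2*⅐ - 7/2) + 3*1) + 18) = -7*(((6 - 3/14 - 7/2) + 3) + 18) = -7*((16/7 + 3) + 18) = -7*(37/7 + 18) = -7*163/7 = -163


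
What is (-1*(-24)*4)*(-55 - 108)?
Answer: -15648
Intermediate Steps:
(-1*(-24)*4)*(-55 - 108) = (24*4)*(-163) = 96*(-163) = -15648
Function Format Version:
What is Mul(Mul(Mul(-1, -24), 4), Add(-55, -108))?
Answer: -15648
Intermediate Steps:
Mul(Mul(Mul(-1, -24), 4), Add(-55, -108)) = Mul(Mul(24, 4), -163) = Mul(96, -163) = -15648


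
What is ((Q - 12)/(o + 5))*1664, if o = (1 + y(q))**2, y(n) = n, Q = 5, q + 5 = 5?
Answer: -5824/3 ≈ -1941.3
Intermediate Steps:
q = 0 (q = -5 + 5 = 0)
o = 1 (o = (1 + 0)**2 = 1**2 = 1)
((Q - 12)/(o + 5))*1664 = ((5 - 12)/(1 + 5))*1664 = -7/6*1664 = -5824/3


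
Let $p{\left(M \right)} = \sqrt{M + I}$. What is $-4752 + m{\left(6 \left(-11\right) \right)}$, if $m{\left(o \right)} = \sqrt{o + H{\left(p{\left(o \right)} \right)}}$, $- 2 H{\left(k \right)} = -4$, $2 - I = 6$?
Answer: $-4752 + 8 i \approx -4752.0 + 8.0 i$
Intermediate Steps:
$I = -4$ ($I = 2 - 6 = -4$)
$p{\left(M \right)} = \sqrt{-4 + M}$ ($p{\left(M \right)} = \sqrt{M - 4} = \sqrt{-4 + M}$)
$H{\left(k \right)} = 2$ ($H{\left(k \right)} = \left(- \frac{1}{2}\right) \left(-4\right) = 2$)
$m{\left(o \right)} = \sqrt{2 + o}$ ($m{\left(o \right)} = \sqrt{o + 2} = \sqrt{2 + o}$)
$-4752 + m{\left(6 \left(-11\right) \right)} = -4752 + \sqrt{2 + 6 \left(-11\right)} = -4752 + \sqrt{2 - 66} = -4752 + \sqrt{-64} = -4752 + 8 i$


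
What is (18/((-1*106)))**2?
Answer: 81/2809 ≈ 0.028836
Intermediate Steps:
(18/((-1*106)))**2 = (18/(-106))**2 = (18*(-1/106))**2 = (-9/53)**2 = 81/2809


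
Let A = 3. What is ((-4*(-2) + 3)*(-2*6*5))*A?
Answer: -1980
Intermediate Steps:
((-4*(-2) + 3)*(-2*6*5))*A = ((-4*(-2) + 3)*(-2*6*5))*3 = ((8 + 3)*(-12*5))*3 = (11*(-60))*3 = -660*3 = -1980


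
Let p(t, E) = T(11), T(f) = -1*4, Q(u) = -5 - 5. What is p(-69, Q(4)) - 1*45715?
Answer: -45719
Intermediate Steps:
Q(u) = -10
T(f) = -4
p(t, E) = -4
p(-69, Q(4)) - 1*45715 = -4 - 1*45715 = -4 - 45715 = -45719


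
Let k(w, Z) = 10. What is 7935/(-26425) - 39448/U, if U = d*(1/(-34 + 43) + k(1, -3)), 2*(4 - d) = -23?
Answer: -536737881/2129855 ≈ -252.01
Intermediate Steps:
d = 31/2 (d = 4 - ½*(-23) = 4 + 23/2 = 31/2 ≈ 15.500)
U = 2821/18 (U = 31*(1/(-34 + 43) + 10)/2 = 31*(1/9 + 10)/2 = 31*(⅑ + 10)/2 = (31/2)*(91/9) = 2821/18 ≈ 156.72)
7935/(-26425) - 39448/U = 7935/(-26425) - 39448/2821/18 = 7935*(-1/26425) - 39448*18/2821 = -1587/5285 - 710064/2821 = -536737881/2129855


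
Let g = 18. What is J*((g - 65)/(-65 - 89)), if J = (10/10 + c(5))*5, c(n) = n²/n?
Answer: 705/77 ≈ 9.1558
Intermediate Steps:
c(n) = n
J = 30 (J = (10/10 + 5)*5 = (10*(⅒) + 5)*5 = (1 + 5)*5 = 6*5 = 30)
J*((g - 65)/(-65 - 89)) = 30*((18 - 65)/(-65 - 89)) = 30*(-47/(-154)) = 30*(-47*(-1/154)) = 30*(47/154) = 705/77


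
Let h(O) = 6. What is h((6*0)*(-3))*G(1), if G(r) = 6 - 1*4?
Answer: 12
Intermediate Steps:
G(r) = 2 (G(r) = 6 - 4 = 2)
h((6*0)*(-3))*G(1) = 6*2 = 12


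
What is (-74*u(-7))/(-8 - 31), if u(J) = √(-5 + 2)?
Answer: 74*I*√3/39 ≈ 3.2865*I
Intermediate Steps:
u(J) = I*√3 (u(J) = √(-3) = I*√3)
(-74*u(-7))/(-8 - 31) = (-74*I*√3)/(-8 - 31) = -74*I*√3/(-39) = -74*I*√3*(-1/39) = 74*I*√3/39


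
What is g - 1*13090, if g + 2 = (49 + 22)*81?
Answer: -7341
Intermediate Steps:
g = 5749 (g = -2 + (49 + 22)*81 = -2 + 71*81 = -2 + 5751 = 5749)
g - 1*13090 = 5749 - 1*13090 = 5749 - 13090 = -7341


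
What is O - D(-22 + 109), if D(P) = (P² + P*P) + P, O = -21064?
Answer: -36289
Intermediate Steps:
D(P) = P + 2*P² (D(P) = (P² + P²) + P = 2*P² + P = P + 2*P²)
O - D(-22 + 109) = -21064 - (-22 + 109)*(1 + 2*(-22 + 109)) = -21064 - 87*(1 + 2*87) = -21064 - 87*(1 + 174) = -21064 - 87*175 = -21064 - 1*15225 = -21064 - 15225 = -36289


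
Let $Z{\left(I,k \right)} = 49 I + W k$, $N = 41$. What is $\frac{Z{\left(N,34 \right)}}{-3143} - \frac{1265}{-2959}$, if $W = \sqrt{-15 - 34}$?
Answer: $- \frac{25568}{120781} - \frac{34 i}{449} \approx -0.21169 - 0.075724 i$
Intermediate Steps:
$W = 7 i$ ($W = \sqrt{-49} = 7 i \approx 7.0 i$)
$Z{\left(I,k \right)} = 49 I + 7 i k$
$\frac{Z{\left(N,34 \right)}}{-3143} - \frac{1265}{-2959} = \frac{49 \cdot 41 + 7 i 34}{-3143} - \frac{1265}{-2959} = \left(2009 + 238 i\right) \left(- \frac{1}{3143}\right) - - \frac{115}{269} = \left(- \frac{287}{449} - \frac{34 i}{449}\right) + \frac{115}{269} = - \frac{25568}{120781} - \frac{34 i}{449}$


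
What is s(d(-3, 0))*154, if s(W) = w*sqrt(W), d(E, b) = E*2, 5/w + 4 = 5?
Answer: 770*I*sqrt(6) ≈ 1886.1*I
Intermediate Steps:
w = 5 (w = 5/(-4 + 5) = 5/1 = 5*1 = 5)
d(E, b) = 2*E
s(W) = 5*sqrt(W)
s(d(-3, 0))*154 = (5*sqrt(2*(-3)))*154 = (5*sqrt(-6))*154 = (5*(I*sqrt(6)))*154 = (5*I*sqrt(6))*154 = 770*I*sqrt(6)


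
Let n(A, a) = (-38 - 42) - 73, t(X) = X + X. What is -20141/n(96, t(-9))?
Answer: 20141/153 ≈ 131.64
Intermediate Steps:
t(X) = 2*X
n(A, a) = -153 (n(A, a) = -80 - 73 = -153)
-20141/n(96, t(-9)) = -20141/(-153) = -20141*(-1/153) = 20141/153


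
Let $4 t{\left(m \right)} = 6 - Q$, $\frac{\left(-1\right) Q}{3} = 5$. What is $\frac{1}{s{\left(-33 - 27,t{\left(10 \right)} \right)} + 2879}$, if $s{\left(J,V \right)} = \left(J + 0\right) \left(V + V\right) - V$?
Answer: $\frac{4}{8975} \approx 0.00044568$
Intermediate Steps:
$Q = -15$ ($Q = \left(-3\right) 5 = -15$)
$t{\left(m \right)} = \frac{21}{4}$ ($t{\left(m \right)} = \frac{6 - -15}{4} = \frac{6 + 15}{4} = \frac{1}{4} \cdot 21 = \frac{21}{4}$)
$s{\left(J,V \right)} = - V + 2 J V$ ($s{\left(J,V \right)} = J 2 V - V = 2 J V - V = - V + 2 J V$)
$\frac{1}{s{\left(-33 - 27,t{\left(10 \right)} \right)} + 2879} = \frac{1}{\frac{21 \left(-1 + 2 \left(-33 - 27\right)\right)}{4} + 2879} = \frac{1}{\frac{21 \left(-1 + 2 \left(-60\right)\right)}{4} + 2879} = \frac{1}{\frac{21 \left(-1 - 120\right)}{4} + 2879} = \frac{1}{\frac{21}{4} \left(-121\right) + 2879} = \frac{1}{- \frac{2541}{4} + 2879} = \frac{1}{\frac{8975}{4}} = \frac{4}{8975}$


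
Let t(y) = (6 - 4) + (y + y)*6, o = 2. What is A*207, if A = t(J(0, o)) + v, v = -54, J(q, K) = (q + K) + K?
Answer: -828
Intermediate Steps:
J(q, K) = q + 2*K (J(q, K) = (K + q) + K = q + 2*K)
t(y) = 2 + 12*y (t(y) = 2 + (2*y)*6 = 2 + 12*y)
A = -4 (A = (2 + 12*(0 + 2*2)) - 54 = (2 + 12*(0 + 4)) - 54 = (2 + 12*4) - 54 = (2 + 48) - 54 = 50 - 54 = -4)
A*207 = -4*207 = -828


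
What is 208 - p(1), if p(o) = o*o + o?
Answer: 206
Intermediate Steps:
p(o) = o + o² (p(o) = o² + o = o + o²)
208 - p(1) = 208 - (1 + 1) = 208 - 2 = 206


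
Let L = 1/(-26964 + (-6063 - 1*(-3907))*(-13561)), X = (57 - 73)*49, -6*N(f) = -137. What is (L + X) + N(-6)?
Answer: -901745746717/1184688960 ≈ -761.17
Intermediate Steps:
N(f) = 137/6 (N(f) = -⅙*(-137) = 137/6)
X = -784 (X = -16*49 = -784)
L = 1/394896320 (L = -1/13561/(-26964 + (-6063 + 3907)) = -1/13561/(-26964 - 2156) = -1/13561/(-29120) = -1/29120*(-1/13561) = 1/394896320 ≈ 2.5323e-9)
(L + X) + N(-6) = (1/394896320 - 784) + 137/6 = -309598714879/394896320 + 137/6 = -901745746717/1184688960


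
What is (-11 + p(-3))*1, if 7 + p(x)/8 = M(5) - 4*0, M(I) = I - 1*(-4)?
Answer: 5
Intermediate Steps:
M(I) = 4 + I (M(I) = I + 4 = 4 + I)
p(x) = 16 (p(x) = -56 + 8*((4 + 5) - 4*0) = -56 + 8*(9 + 0) = -56 + 8*9 = -56 + 72 = 16)
(-11 + p(-3))*1 = (-11 + 16)*1 = 5*1 = 5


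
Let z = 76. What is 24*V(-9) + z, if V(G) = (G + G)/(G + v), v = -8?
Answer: 1724/17 ≈ 101.41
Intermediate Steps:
V(G) = 2*G/(-8 + G) (V(G) = (G + G)/(G - 8) = (2*G)/(-8 + G) = 2*G/(-8 + G))
24*V(-9) + z = 24*(2*(-9)/(-8 - 9)) + 76 = 24*(2*(-9)/(-17)) + 76 = 24*(2*(-9)*(-1/17)) + 76 = 24*(18/17) + 76 = 432/17 + 76 = 1724/17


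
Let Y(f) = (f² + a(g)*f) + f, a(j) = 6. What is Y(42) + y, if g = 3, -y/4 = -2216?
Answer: 10922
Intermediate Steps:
y = 8864 (y = -4*(-2216) = 8864)
Y(f) = f² + 7*f (Y(f) = (f² + 6*f) + f = f² + 7*f)
Y(42) + y = 42*(7 + 42) + 8864 = 42*49 + 8864 = 2058 + 8864 = 10922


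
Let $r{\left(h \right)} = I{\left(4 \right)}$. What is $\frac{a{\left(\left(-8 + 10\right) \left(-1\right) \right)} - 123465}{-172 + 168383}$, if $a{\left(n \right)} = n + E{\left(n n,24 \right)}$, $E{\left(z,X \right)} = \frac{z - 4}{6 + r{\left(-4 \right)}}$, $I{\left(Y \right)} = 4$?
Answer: $- \frac{123467}{168211} \approx -0.734$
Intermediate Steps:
$r{\left(h \right)} = 4$
$E{\left(z,X \right)} = - \frac{2}{5} + \frac{z}{10}$ ($E{\left(z,X \right)} = \frac{z - 4}{6 + 4} = \frac{-4 + z}{10} = \left(-4 + z\right) \frac{1}{10} = - \frac{2}{5} + \frac{z}{10}$)
$a{\left(n \right)} = - \frac{2}{5} + n + \frac{n^{2}}{10}$ ($a{\left(n \right)} = n + \left(- \frac{2}{5} + \frac{n n}{10}\right) = n + \left(- \frac{2}{5} + \frac{n^{2}}{10}\right) = - \frac{2}{5} + n + \frac{n^{2}}{10}$)
$\frac{a{\left(\left(-8 + 10\right) \left(-1\right) \right)} - 123465}{-172 + 168383} = \frac{\left(- \frac{2}{5} + \left(-8 + 10\right) \left(-1\right) + \frac{\left(\left(-8 + 10\right) \left(-1\right)\right)^{2}}{10}\right) - 123465}{-172 + 168383} = \frac{\left(- \frac{2}{5} + 2 \left(-1\right) + \frac{\left(2 \left(-1\right)\right)^{2}}{10}\right) - 123465}{168211} = \left(\left(- \frac{2}{5} - 2 + \frac{\left(-2\right)^{2}}{10}\right) - 123465\right) \frac{1}{168211} = \left(\left(- \frac{2}{5} - 2 + \frac{1}{10} \cdot 4\right) - 123465\right) \frac{1}{168211} = \left(\left(- \frac{2}{5} - 2 + \frac{2}{5}\right) - 123465\right) \frac{1}{168211} = \left(-2 - 123465\right) \frac{1}{168211} = \left(-123467\right) \frac{1}{168211} = - \frac{123467}{168211}$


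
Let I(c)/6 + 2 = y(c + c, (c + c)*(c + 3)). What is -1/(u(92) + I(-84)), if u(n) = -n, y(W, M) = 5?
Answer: 1/74 ≈ 0.013514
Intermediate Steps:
I(c) = 18 (I(c) = -12 + 6*5 = -12 + 30 = 18)
-1/(u(92) + I(-84)) = -1/(-1*92 + 18) = -1/(-92 + 18) = -1/(-74) = -1*(-1/74) = 1/74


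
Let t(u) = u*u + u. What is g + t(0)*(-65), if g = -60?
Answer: -60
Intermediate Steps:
t(u) = u + u**2 (t(u) = u**2 + u = u + u**2)
g + t(0)*(-65) = -60 + (0*(1 + 0))*(-65) = -60 + (0*1)*(-65) = -60 + 0*(-65) = -60 + 0 = -60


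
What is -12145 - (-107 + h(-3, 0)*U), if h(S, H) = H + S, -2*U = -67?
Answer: -23875/2 ≈ -11938.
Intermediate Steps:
U = 67/2 (U = -½*(-67) = 67/2 ≈ 33.500)
-12145 - (-107 + h(-3, 0)*U) = -12145 - (-107 + (0 - 3)*(67/2)) = -12145 - (-107 - 3*67/2) = -12145 - (-107 - 201/2) = -12145 - 1*(-415/2) = -12145 + 415/2 = -23875/2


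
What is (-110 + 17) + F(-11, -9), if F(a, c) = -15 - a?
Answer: -97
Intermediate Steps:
(-110 + 17) + F(-11, -9) = (-110 + 17) + (-15 - 1*(-11)) = -93 + (-15 + 11) = -93 - 4 = -97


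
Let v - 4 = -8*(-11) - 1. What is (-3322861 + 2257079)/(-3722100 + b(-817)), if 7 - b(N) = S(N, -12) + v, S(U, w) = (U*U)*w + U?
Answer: -1065782/4288501 ≈ -0.24852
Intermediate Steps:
v = 91 (v = 4 + (-8*(-11) - 1) = 4 + (88 - 1) = 4 + 87 = 91)
S(U, w) = U + w*U² (S(U, w) = U²*w + U = w*U² + U = U + w*U²)
b(N) = -84 - N*(1 - 12*N) (b(N) = 7 - (N*(1 + N*(-12)) + 91) = 7 - (N*(1 - 12*N) + 91) = 7 - (91 + N*(1 - 12*N)) = 7 + (-91 - N*(1 - 12*N)) = -84 - N*(1 - 12*N))
(-3322861 + 2257079)/(-3722100 + b(-817)) = (-3322861 + 2257079)/(-3722100 + (-84 - 1*(-817) + 12*(-817)²)) = -1065782/(-3722100 + (-84 + 817 + 12*667489)) = -1065782/(-3722100 + (-84 + 817 + 8009868)) = -1065782/(-3722100 + 8010601) = -1065782/4288501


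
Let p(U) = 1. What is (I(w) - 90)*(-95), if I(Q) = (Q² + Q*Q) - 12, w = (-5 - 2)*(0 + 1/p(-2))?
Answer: 380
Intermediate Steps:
w = -7 (w = (-5 - 2)*(0 + 1/1) = -7*(0 + 1) = -7*1 = -7)
I(Q) = -12 + 2*Q² (I(Q) = (Q² + Q²) - 12 = 2*Q² - 12 = -12 + 2*Q²)
(I(w) - 90)*(-95) = ((-12 + 2*(-7)²) - 90)*(-95) = ((-12 + 2*49) - 90)*(-95) = ((-12 + 98) - 90)*(-95) = (86 - 90)*(-95) = -4*(-95) = 380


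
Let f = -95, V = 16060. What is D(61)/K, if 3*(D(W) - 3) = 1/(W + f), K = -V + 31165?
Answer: 61/308142 ≈ 0.00019796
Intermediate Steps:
K = 15105 (K = -1*16060 + 31165 = -16060 + 31165 = 15105)
D(W) = 3 + 1/(3*(-95 + W)) (D(W) = 3 + 1/(3*(W - 95)) = 3 + 1/(3*(-95 + W)))
D(61)/K = ((-854 + 9*61)/(3*(-95 + 61)))/15105 = ((⅓)*(-854 + 549)/(-34))*(1/15105) = ((⅓)*(-1/34)*(-305))*(1/15105) = (305/102)*(1/15105) = 61/308142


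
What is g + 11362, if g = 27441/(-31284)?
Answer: 39491263/3476 ≈ 11361.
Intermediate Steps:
g = -3049/3476 (g = 27441*(-1/31284) = -3049/3476 ≈ -0.87716)
g + 11362 = -3049/3476 + 11362 = 39491263/3476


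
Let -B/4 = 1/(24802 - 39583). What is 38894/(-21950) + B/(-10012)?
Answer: -719477616796/406040351925 ≈ -1.7719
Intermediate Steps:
B = 4/14781 (B = -4/(24802 - 39583) = -4/(-14781) = -4*(-1/14781) = 4/14781 ≈ 0.00027062)
38894/(-21950) + B/(-10012) = 38894/(-21950) + (4/14781)/(-10012) = 38894*(-1/21950) + (4/14781)*(-1/10012) = -19447/10975 - 1/36996843 = -719477616796/406040351925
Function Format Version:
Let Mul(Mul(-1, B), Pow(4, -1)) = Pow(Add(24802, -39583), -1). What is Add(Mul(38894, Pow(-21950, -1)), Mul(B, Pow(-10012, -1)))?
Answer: Rational(-719477616796, 406040351925) ≈ -1.7719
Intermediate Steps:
B = Rational(4, 14781) (B = Mul(-4, Pow(Add(24802, -39583), -1)) = Mul(-4, Pow(-14781, -1)) = Mul(-4, Rational(-1, 14781)) = Rational(4, 14781) ≈ 0.00027062)
Add(Mul(38894, Pow(-21950, -1)), Mul(B, Pow(-10012, -1))) = Add(Mul(38894, Pow(-21950, -1)), Mul(Rational(4, 14781), Pow(-10012, -1))) = Add(Mul(38894, Rational(-1, 21950)), Mul(Rational(4, 14781), Rational(-1, 10012))) = Add(Rational(-19447, 10975), Rational(-1, 36996843)) = Rational(-719477616796, 406040351925)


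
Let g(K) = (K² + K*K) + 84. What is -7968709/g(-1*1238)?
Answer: -7968709/3065372 ≈ -2.5996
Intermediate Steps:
g(K) = 84 + 2*K² (g(K) = (K² + K²) + 84 = 2*K² + 84 = 84 + 2*K²)
-7968709/g(-1*1238) = -7968709/(84 + 2*(-1*1238)²) = -7968709/(84 + 2*(-1238)²) = -7968709/(84 + 2*1532644) = -7968709/(84 + 3065288) = -7968709/3065372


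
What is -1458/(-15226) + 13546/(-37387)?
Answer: -75870575/284627231 ≈ -0.26656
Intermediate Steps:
-1458/(-15226) + 13546/(-37387) = -1458*(-1/15226) + 13546*(-1/37387) = 729/7613 - 13546/37387 = -75870575/284627231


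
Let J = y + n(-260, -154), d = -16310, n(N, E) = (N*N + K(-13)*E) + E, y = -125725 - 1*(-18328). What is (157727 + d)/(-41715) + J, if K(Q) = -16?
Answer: -173767958/4635 ≈ -37490.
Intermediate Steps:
y = -107397 (y = -125725 + 18328 = -107397)
n(N, E) = N**2 - 15*E (n(N, E) = (N*N - 16*E) + E = (N**2 - 16*E) + E = N**2 - 15*E)
J = -37487 (J = -107397 + ((-260)**2 - 15*(-154)) = -107397 + (67600 + 2310) = -107397 + 69910 = -37487)
(157727 + d)/(-41715) + J = (157727 - 16310)/(-41715) - 37487 = 141417*(-1/41715) - 37487 = -15713/4635 - 37487 = -173767958/4635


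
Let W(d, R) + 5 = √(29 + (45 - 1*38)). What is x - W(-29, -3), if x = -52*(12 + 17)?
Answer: -1509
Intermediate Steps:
W(d, R) = 1 (W(d, R) = -5 + √(29 + (45 - 1*38)) = -5 + √(29 + (45 - 38)) = -5 + √(29 + 7) = -5 + √36 = -5 + 6 = 1)
x = -1508 (x = -52*29 = -1508)
x - W(-29, -3) = -1508 - 1*1 = -1508 - 1 = -1509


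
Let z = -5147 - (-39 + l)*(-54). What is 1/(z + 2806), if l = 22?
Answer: -1/3259 ≈ -0.00030684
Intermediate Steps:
z = -6065 (z = -5147 - (-39 + 22)*(-54) = -5147 - (-17)*(-54) = -5147 - 1*918 = -5147 - 918 = -6065)
1/(z + 2806) = 1/(-6065 + 2806) = 1/(-3259) = -1/3259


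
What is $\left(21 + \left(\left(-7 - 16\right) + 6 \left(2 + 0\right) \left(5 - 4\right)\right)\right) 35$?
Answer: $350$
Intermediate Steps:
$\left(21 + \left(\left(-7 - 16\right) + 6 \left(2 + 0\right) \left(5 - 4\right)\right)\right) 35 = \left(21 - \left(23 - 6 \cdot 2 \cdot 1\right)\right) 35 = \left(21 + \left(-23 + 6 \cdot 2\right)\right) 35 = \left(21 + \left(-23 + 12\right)\right) 35 = \left(21 - 11\right) 35 = 10 \cdot 35 = 350$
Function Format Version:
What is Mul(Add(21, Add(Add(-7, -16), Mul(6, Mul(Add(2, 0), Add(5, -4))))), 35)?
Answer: 350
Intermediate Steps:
Mul(Add(21, Add(Add(-7, -16), Mul(6, Mul(Add(2, 0), Add(5, -4))))), 35) = Mul(Add(21, Add(-23, Mul(6, Mul(2, 1)))), 35) = Mul(Add(21, Add(-23, Mul(6, 2))), 35) = Mul(Add(21, Add(-23, 12)), 35) = Mul(Add(21, -11), 35) = Mul(10, 35) = 350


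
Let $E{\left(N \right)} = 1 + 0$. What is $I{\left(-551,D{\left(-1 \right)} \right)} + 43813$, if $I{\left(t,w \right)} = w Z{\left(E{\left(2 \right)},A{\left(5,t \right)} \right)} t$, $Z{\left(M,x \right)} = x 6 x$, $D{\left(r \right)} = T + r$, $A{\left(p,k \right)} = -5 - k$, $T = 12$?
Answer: $-10841242643$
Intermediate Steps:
$D{\left(r \right)} = 12 + r$
$E{\left(N \right)} = 1$
$Z{\left(M,x \right)} = 6 x^{2}$ ($Z{\left(M,x \right)} = 6 x x = 6 x^{2}$)
$I{\left(t,w \right)} = 6 t w \left(-5 - t\right)^{2}$ ($I{\left(t,w \right)} = w 6 \left(-5 - t\right)^{2} t = 6 w \left(-5 - t\right)^{2} t = 6 t w \left(-5 - t\right)^{2}$)
$I{\left(-551,D{\left(-1 \right)} \right)} + 43813 = 6 \left(-551\right) \left(12 - 1\right) \left(5 - 551\right)^{2} + 43813 = 6 \left(-551\right) 11 \left(-546\right)^{2} + 43813 = 6 \left(-551\right) 11 \cdot 298116 + 43813 = -10841286456 + 43813 = -10841242643$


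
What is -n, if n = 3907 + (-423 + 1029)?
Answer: -4513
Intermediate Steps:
n = 4513 (n = 3907 + 606 = 4513)
-n = -1*4513 = -4513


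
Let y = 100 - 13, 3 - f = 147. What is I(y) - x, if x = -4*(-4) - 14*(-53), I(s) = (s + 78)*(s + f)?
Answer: -10163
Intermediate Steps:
f = -144 (f = 3 - 1*147 = 3 - 147 = -144)
y = 87
I(s) = (-144 + s)*(78 + s) (I(s) = (s + 78)*(s - 144) = (78 + s)*(-144 + s) = (-144 + s)*(78 + s))
x = 758 (x = 16 + 742 = 758)
I(y) - x = (-11232 + 87² - 66*87) - 1*758 = (-11232 + 7569 - 5742) - 758 = -9405 - 758 = -10163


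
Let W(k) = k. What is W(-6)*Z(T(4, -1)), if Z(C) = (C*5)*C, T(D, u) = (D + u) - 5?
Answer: -120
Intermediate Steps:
T(D, u) = -5 + D + u
Z(C) = 5*C² (Z(C) = (5*C)*C = 5*C²)
W(-6)*Z(T(4, -1)) = -30*(-5 + 4 - 1)² = -30*(-2)² = -30*4 = -6*20 = -120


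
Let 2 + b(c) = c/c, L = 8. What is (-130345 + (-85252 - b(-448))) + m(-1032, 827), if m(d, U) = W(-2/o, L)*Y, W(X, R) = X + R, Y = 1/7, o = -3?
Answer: -4527490/21 ≈ -2.1559e+5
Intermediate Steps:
Y = ⅐ ≈ 0.14286
W(X, R) = R + X
b(c) = -1 (b(c) = -2 + c/c = -2 + 1 = -1)
m(d, U) = 26/21 (m(d, U) = (8 - 2/(-3))*(⅐) = (8 - 2*(-⅓))*(⅐) = (8 + ⅔)*(⅐) = (26/3)*(⅐) = 26/21)
(-130345 + (-85252 - b(-448))) + m(-1032, 827) = (-130345 + (-85252 - 1*(-1))) + 26/21 = (-130345 + (-85252 + 1)) + 26/21 = (-130345 - 85251) + 26/21 = -215596 + 26/21 = -4527490/21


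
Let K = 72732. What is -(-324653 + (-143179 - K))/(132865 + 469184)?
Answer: 180188/200683 ≈ 0.89787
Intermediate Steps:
-(-324653 + (-143179 - K))/(132865 + 469184) = -(-324653 + (-143179 - 1*72732))/(132865 + 469184) = -(-324653 + (-143179 - 72732))/602049 = -(-324653 - 215911)/602049 = -(-540564)/602049 = -1*(-180188/200683) = 180188/200683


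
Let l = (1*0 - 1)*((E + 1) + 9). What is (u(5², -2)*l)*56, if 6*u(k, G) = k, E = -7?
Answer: -700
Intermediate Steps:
u(k, G) = k/6
l = -3 (l = (1*0 - 1)*((-7 + 1) + 9) = (0 - 1)*(-6 + 9) = -1*3 = -3)
(u(5², -2)*l)*56 = (((⅙)*5²)*(-3))*56 = (((⅙)*25)*(-3))*56 = ((25/6)*(-3))*56 = -25/2*56 = -700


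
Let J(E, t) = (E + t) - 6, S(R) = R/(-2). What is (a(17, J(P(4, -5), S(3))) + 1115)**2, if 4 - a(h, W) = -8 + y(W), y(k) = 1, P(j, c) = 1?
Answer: 1267876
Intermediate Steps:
S(R) = -R/2 (S(R) = R*(-1/2) = -R/2)
J(E, t) = -6 + E + t
a(h, W) = 11 (a(h, W) = 4 - (-8 + 1) = 4 - 1*(-7) = 4 + 7 = 11)
(a(17, J(P(4, -5), S(3))) + 1115)**2 = (11 + 1115)**2 = 1126**2 = 1267876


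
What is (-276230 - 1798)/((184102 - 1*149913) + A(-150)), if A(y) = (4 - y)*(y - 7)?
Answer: -92676/3337 ≈ -27.772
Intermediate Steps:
A(y) = (-7 + y)*(4 - y) (A(y) = (4 - y)*(-7 + y) = (-7 + y)*(4 - y))
(-276230 - 1798)/((184102 - 1*149913) + A(-150)) = (-276230 - 1798)/((184102 - 1*149913) + (-28 - 1*(-150)² + 11*(-150))) = -278028/((184102 - 149913) + (-28 - 1*22500 - 1650)) = -278028/(34189 + (-28 - 22500 - 1650)) = -278028/(34189 - 24178) = -278028/10011 = -278028*1/10011 = -92676/3337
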